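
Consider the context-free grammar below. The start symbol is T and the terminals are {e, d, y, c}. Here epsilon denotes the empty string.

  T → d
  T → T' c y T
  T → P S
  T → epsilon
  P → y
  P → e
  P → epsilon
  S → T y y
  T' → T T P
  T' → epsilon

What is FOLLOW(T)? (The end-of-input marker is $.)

{$, c, d, e, y}

FIRST(P): from P→y we get {y}; from P→e we get {e}; from P→epsilon we get {epsilon}. So FIRST(P) = {epsilon, e, y}.
FIRST(T): from T→d we get {d}; from T→T' c y T we get {c, d, e, y}; from T→P S we get {c, d, e, y}; from T→epsilon we get {epsilon}. So FIRST(T) = {epsilon, c, d, e, y}.
FIRST(S): from S→T y y we get {c, d, e, y}. So FIRST(S) = {c, d, e, y}.
FIRST(T'): from T'→T T P we get {epsilon, c, d, e, y}; from T'→epsilon we get {epsilon}. So FIRST(T') = {epsilon, c, d, e, y}.
FOLLOW(T) includes $ since T is the start symbol.
FOLLOW(T'): in T→T' c y T, T' is followed by c y T with FIRST {c}. Thus FOLLOW(T') = {c}.
FOLLOW(T): in T→T' c y T, the suffix after T is empty (adds nothing new); in S→T y y, T is followed by y y with FIRST {y}; in T'→T T P (occurrence 1), T is followed by T P with FIRST {epsilon, c, d, e, y}; in T'→T T P (occurrence 1), the suffix after T is nullable, so FOLLOW(T) ⊇ FOLLOW(T') = {c}; in T'→T T P (occurrence 2), T is followed by P with FIRST {epsilon, e, y}; in T'→T T P (occurrence 2), the suffix after T is nullable, so FOLLOW(T) ⊇ FOLLOW(T') = {c}. Thus FOLLOW(T) = {$, c, d, e, y}.
FOLLOW(P): in T→P S, P is followed by S with FIRST {c, d, e, y}; in T'→T T P, the suffix after P is empty, so FOLLOW(P) ⊇ FOLLOW(T') = {c}. Thus FOLLOW(P) = {c, d, e, y}.
FOLLOW(S): in T→P S, the suffix after S is empty, so FOLLOW(S) ⊇ FOLLOW(T) = {$, c, d, e, y}. Thus FOLLOW(S) = {$, c, d, e, y}.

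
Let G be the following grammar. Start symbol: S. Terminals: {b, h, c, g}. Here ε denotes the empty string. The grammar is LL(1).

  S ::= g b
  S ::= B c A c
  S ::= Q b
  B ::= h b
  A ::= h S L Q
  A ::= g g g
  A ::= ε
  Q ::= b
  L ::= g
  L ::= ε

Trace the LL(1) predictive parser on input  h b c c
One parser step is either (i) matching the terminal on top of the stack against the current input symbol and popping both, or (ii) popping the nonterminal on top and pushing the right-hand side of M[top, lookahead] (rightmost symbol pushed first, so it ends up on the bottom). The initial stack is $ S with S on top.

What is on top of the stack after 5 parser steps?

     Stack        Input      Action
  1  $ S          h b c c $  expand S ::= B c A c
  2  $ c A c B    h b c c $  expand B ::= h b
  3  $ c A c b h  h b c c $  match h
  4  $ c A c b    b c c $    match b
  5  $ c A c      c c $      match c
Stack after step 5: $ c A (top = A).

A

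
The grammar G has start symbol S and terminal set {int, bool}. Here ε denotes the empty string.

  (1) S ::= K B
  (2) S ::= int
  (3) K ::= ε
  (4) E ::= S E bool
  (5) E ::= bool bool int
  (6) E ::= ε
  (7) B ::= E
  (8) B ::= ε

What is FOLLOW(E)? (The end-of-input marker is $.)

{$, bool, int}

FIRST(K): from K::=ε we get {ε}. So FIRST(K) = {ε}.
FIRST(S): from S::=K B we get {ε, bool, int}; from S::=int we get {int}. So FIRST(S) = {ε, bool, int}.
FIRST(E): from E::=S E bool we get {bool, int}; from E::=bool bool int we get {bool}; from E::=ε we get {ε}. So FIRST(E) = {ε, bool, int}.
FIRST(B): from B::=E we get {ε, bool, int}; from B::=ε we get {ε}. So FIRST(B) = {ε, bool, int}.
FOLLOW(S) includes $ since S is the start symbol.
FOLLOW(S): in E::=S E bool, S is followed by E bool with FIRST {bool, int}. Thus FOLLOW(S) = {$, bool, int}.
FOLLOW(K): in S::=K B, K is followed by B with FIRST {ε, bool, int}; in S::=K B, the suffix after K is nullable, so FOLLOW(K) ⊇ FOLLOW(S) = {$, bool, int}. Thus FOLLOW(K) = {$, bool, int}.
FOLLOW(B): in S::=K B, the suffix after B is empty, so FOLLOW(B) ⊇ FOLLOW(S) = {$, bool, int}. Thus FOLLOW(B) = {$, bool, int}.
FOLLOW(E): in E::=S E bool, E is followed by bool with FIRST {bool}; in B::=E, the suffix after E is empty, so FOLLOW(E) ⊇ FOLLOW(B) = {$, bool, int}. Thus FOLLOW(E) = {$, bool, int}.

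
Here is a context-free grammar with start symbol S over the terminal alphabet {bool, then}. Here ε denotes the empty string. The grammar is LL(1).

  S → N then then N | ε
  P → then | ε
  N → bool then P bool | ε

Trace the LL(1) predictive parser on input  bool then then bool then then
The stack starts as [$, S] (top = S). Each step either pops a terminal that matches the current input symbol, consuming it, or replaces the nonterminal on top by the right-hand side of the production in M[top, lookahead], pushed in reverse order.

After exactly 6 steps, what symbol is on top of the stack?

     Stack                           Input                            Action
  1  $ S                             bool then then bool then then $  expand S → N then then N
  2  $ N then then N                 bool then then bool then then $  expand N → bool then P bool
  3  $ N then then bool P then bool  bool then then bool then then $  match bool
  4  $ N then then bool P then       then then bool then then $       match then
  5  $ N then then bool P            then bool then then $            expand P → then
  6  $ N then then bool then         then bool then then $            match then
Stack after step 6: $ N then then bool (top = bool).

bool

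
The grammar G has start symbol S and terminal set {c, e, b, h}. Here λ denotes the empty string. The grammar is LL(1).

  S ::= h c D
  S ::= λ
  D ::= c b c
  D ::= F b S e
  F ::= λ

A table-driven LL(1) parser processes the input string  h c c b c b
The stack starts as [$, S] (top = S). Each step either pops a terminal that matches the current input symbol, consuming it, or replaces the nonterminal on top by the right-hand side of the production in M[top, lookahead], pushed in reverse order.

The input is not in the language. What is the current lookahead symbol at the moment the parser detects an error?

b

     Stack    Input          Action
  1  $ S      h c c b c b $  expand S ::= h c D
  2  $ D c h  h c c b c b $  match h
  3  $ D c    c c b c b $    match c
  4  $ D      c b c b $      expand D ::= c b c
  5  $ c b c  c b c b $      match c
  6  $ c b    b c b $        match b
  7  $ c      c b $          match c
  8  $        b $            error: stack empty but input remains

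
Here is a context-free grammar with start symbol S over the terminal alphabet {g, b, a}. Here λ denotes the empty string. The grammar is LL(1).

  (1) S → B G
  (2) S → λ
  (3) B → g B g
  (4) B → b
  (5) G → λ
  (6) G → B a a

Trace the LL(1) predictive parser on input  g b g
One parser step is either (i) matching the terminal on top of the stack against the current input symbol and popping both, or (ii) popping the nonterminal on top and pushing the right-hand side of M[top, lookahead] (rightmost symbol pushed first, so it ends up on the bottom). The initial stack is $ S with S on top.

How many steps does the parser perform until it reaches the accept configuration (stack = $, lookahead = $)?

7

step 1: stack=$ S  input=g b g $  — expand S → B G
step 2: stack=$ G B  input=g b g $  — expand B → g B g
step 3: stack=$ G g B g  input=g b g $  — match g
step 4: stack=$ G g B  input=b g $  — expand B → b
step 5: stack=$ G g b  input=b g $  — match b
step 6: stack=$ G g  input=g $  — match g
step 7: stack=$ G  input=$  — expand G → λ
Accept reached after 7 steps.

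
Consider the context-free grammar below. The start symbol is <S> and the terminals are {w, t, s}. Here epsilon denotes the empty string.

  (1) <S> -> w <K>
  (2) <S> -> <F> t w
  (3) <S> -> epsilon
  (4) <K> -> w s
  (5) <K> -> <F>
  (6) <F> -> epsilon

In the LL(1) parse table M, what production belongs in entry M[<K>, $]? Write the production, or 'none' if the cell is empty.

FIRST(<F>): from <F>->epsilon we get {epsilon}. So FIRST(<F>) = {epsilon}.
FIRST(<S>): from <S>->w <K> we get {w}; from <S>-><F> t w we get {t}; from <S>->epsilon we get {epsilon}. So FIRST(<S>) = {epsilon, t, w}.
FIRST(<K>): from <K>->w s we get {w}; from <K>-><F> we get {epsilon}. So FIRST(<K>) = {epsilon, w}.
FOLLOW(<S>) includes $ since <S> is the start symbol.
FOLLOW(<S>): <S> appears on no right-hand side. Thus FOLLOW(<S>) = {$}.
FOLLOW(<K>): in <S>->w <K>, the suffix after <K> is empty, so FOLLOW(<K>) ⊇ FOLLOW(<S>) = {$}. Thus FOLLOW(<K>) = {$}.
For <K> -> w s: FIRST(w s) = {w}, so it goes in M[<K>, t] for t ∈ {w}.
For <K> -> <F>: FIRST(<F>) = {epsilon}, so it goes in M[<K>, t] for t ∈ {}; since epsilon ∈ FIRST, also for every t ∈ FOLLOW(<K>) = {$}.

<K> -> <F>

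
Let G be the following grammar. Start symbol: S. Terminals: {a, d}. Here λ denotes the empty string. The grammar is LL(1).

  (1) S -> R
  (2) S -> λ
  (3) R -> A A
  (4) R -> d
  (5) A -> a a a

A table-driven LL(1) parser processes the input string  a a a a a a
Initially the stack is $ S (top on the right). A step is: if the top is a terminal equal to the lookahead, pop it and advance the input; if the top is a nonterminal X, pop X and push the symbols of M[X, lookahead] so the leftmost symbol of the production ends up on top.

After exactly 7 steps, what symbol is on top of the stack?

step 1: stack=$ S  input=a a a a a a $  — expand S -> R
step 2: stack=$ R  input=a a a a a a $  — expand R -> A A
step 3: stack=$ A A  input=a a a a a a $  — expand A -> a a a
step 4: stack=$ A a a a  input=a a a a a a $  — match a
step 5: stack=$ A a a  input=a a a a a $  — match a
step 6: stack=$ A a  input=a a a a $  — match a
step 7: stack=$ A  input=a a a $  — expand A -> a a a
Stack after step 7: $ a a a (top = a).

a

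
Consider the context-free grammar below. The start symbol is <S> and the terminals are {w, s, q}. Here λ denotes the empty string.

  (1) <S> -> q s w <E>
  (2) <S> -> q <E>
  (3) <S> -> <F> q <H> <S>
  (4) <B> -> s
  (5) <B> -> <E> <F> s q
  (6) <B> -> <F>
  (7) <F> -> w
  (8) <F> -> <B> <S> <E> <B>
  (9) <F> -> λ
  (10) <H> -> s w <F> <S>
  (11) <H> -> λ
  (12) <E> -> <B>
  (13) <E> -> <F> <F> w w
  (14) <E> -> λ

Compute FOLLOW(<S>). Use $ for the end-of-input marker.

FIRST(<H>) = {λ, s}
FIRST(<S>) = {q, s, w}  (via <F> q <H> <S>)
FIRST(<B>) = {λ, q, s, w}  (via <E> <F> s q, <F>)
FIRST(<F>) = {λ, q, s, w}  (via <B> <S> <E> <B>)
FIRST(<E>) = {λ, q, s, w}  (via <B>, <F> <F> w w)
FOLLOW(<S>) includes $ since <S> is the start symbol.
FOLLOW(<H>): in <S>-><F> q <H> <S>, <H> is followed by <S> with FIRST {q, s, w}. Thus FOLLOW(<H>) = {q, s, w}.
FOLLOW(<S>): in <S>-><F> q <H> <S>, the suffix after <S> is empty (adds nothing new); in <F>-><B> <S> <E> <B>, <S> is followed by <E> <B> with FIRST {λ, q, s, w}; in <F>-><B> <S> <E> <B>, the suffix after <S> is nullable, so FOLLOW(<S>) ⊇ FOLLOW(<F>) = {$, q, s, w}; in <H>->s w <F> <S>, the suffix after <S> is empty, so FOLLOW(<S>) ⊇ FOLLOW(<H>) = {q, s, w}. Thus FOLLOW(<S>) = {$, q, s, w}.
FOLLOW(<B>): in <F>-><B> <S> <E> <B> (occurrence 1), <B> is followed by <S> <E> <B> with FIRST {q, s, w}; in <F>-><B> <S> <E> <B> (occurrence 2), the suffix after <B> is empty, so FOLLOW(<B>) ⊇ FOLLOW(<F>) = {$, q, s, w}; in <E>-><B>, the suffix after <B> is empty, so FOLLOW(<B>) ⊇ FOLLOW(<E>) = {$, q, s, w}. Thus FOLLOW(<B>) = {$, q, s, w}.
FOLLOW(<F>): in <S>-><F> q <H> <S>, <F> is followed by q <H> <S> with FIRST {q}; in <B>-><E> <F> s q, <F> is followed by s q with FIRST {s}; in <B>-><F>, the suffix after <F> is empty, so FOLLOW(<F>) ⊇ FOLLOW(<B>) = {$, q, s, w}; in <H>->s w <F> <S>, <F> is followed by <S> with FIRST {q, s, w}; in <E>-><F> <F> w w (occurrence 1), <F> is followed by <F> w w with FIRST {q, s, w}; in <E>-><F> <F> w w (occurrence 2), <F> is followed by w w with FIRST {w}. Thus FOLLOW(<F>) = {$, q, s, w}.
FOLLOW(<E>): in <S>->q s w <E>, the suffix after <E> is empty, so FOLLOW(<E>) ⊇ FOLLOW(<S>) = {$, q, s, w}; in <S>->q <E>, the suffix after <E> is empty, so FOLLOW(<E>) ⊇ FOLLOW(<S>) = {$, q, s, w}; in <B>-><E> <F> s q, <E> is followed by <F> s q with FIRST {q, s, w}; in <F>-><B> <S> <E> <B>, <E> is followed by <B> with FIRST {λ, q, s, w}; in <F>-><B> <S> <E> <B>, the suffix after <E> is nullable, so FOLLOW(<E>) ⊇ FOLLOW(<F>) = {$, q, s, w}. Thus FOLLOW(<E>) = {$, q, s, w}.

{$, q, s, w}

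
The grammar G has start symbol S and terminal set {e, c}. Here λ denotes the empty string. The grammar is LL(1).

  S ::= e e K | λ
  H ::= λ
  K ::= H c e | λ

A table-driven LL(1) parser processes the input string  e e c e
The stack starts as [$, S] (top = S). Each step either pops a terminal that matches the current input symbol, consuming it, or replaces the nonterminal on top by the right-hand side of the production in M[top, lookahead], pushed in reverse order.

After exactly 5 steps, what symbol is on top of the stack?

c

step 1: stack=$ S  input=e e c e $  — expand S ::= e e K
step 2: stack=$ K e e  input=e e c e $  — match e
step 3: stack=$ K e  input=e c e $  — match e
step 4: stack=$ K  input=c e $  — expand K ::= H c e
step 5: stack=$ e c H  input=c e $  — expand H ::= λ
Stack after step 5: $ e c (top = c).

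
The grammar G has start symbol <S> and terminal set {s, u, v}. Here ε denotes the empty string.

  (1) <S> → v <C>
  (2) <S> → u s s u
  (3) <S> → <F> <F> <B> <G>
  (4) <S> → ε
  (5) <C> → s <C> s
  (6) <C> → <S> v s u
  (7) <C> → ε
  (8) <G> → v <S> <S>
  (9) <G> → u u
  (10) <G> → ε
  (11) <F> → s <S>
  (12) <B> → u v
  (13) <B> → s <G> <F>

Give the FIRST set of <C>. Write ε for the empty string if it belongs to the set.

FIRST(<G>) = {ε, u, v}
FIRST(<F>) = {s}
FIRST(<B>) = {s, u}
FIRST(<S>) = {ε, s, u, v}  (via <F> <F> <B> <G>)
FIRST(<C>) = {ε, s, u, v}  (via <S> v s u)

{ε, s, u, v}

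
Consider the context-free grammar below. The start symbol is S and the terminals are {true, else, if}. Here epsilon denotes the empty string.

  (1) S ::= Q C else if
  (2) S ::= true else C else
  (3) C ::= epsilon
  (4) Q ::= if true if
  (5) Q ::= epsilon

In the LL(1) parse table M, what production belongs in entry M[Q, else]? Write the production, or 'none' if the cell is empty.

FIRST(C): from C::=epsilon we get {epsilon}. So FIRST(C) = {epsilon}.
FIRST(Q): from Q::=if true if we get {if}; from Q::=epsilon we get {epsilon}. So FIRST(Q) = {epsilon, if}.
FIRST(S): from S::=Q C else if we get {else, if}; from S::=true else C else we get {true}. So FIRST(S) = {else, if, true}.
FOLLOW(S) includes $ since S is the start symbol.
FOLLOW(Q): in S::=Q C else if, Q is followed by C else if with FIRST {else}. Thus FOLLOW(Q) = {else}.
For Q ::= if true if: FIRST(if true if) = {if}, so it goes in M[Q, t] for t ∈ {if}.
For Q ::= epsilon: FIRST(epsilon) = {epsilon}, so it goes in M[Q, t] for t ∈ {}; since epsilon ∈ FIRST, also for every t ∈ FOLLOW(Q) = {else}.

Q ::= epsilon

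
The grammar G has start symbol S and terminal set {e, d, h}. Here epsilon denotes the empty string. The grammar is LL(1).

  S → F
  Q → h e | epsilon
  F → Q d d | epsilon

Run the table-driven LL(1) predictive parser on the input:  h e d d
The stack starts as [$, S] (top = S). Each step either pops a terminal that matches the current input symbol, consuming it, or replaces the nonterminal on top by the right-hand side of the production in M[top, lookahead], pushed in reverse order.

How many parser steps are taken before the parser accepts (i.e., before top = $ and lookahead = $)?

7

     Stack      Input      Action
  1  $ S        h e d d $  expand S → F
  2  $ F        h e d d $  expand F → Q d d
  3  $ d d Q    h e d d $  expand Q → h e
  4  $ d d e h  h e d d $  match h
  5  $ d d e    e d d $    match e
  6  $ d d      d d $      match d
  7  $ d        d $        match d
Accept reached after 7 steps.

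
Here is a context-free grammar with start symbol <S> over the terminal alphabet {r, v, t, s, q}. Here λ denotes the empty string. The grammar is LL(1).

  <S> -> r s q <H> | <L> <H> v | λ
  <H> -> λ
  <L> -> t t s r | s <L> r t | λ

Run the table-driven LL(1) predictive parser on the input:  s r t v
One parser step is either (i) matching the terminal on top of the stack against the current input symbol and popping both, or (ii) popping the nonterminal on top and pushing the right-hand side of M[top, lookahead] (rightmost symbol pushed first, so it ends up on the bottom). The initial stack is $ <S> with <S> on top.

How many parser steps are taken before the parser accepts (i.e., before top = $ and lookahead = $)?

     Stack              Input      Action
  1  $ <S>              s r t v $  expand <S> -> <L> <H> v
  2  $ v <H> <L>        s r t v $  expand <L> -> s <L> r t
  3  $ v <H> t r <L> s  s r t v $  match s
  4  $ v <H> t r <L>    r t v $    expand <L> -> λ
  5  $ v <H> t r        r t v $    match r
  6  $ v <H> t          t v $      match t
  7  $ v <H>            v $        expand <H> -> λ
  8  $ v                v $        match v
Accept reached after 8 steps.

8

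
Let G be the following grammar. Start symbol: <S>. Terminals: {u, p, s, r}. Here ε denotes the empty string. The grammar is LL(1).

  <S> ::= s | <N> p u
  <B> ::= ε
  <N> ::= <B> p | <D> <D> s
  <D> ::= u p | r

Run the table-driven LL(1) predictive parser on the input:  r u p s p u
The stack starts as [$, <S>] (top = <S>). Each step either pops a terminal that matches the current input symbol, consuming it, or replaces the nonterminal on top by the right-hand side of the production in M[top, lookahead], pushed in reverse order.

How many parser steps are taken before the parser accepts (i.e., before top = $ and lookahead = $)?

step 1: stack=$ <S>  input=r u p s p u $  — expand <S> ::= <N> p u
step 2: stack=$ u p <N>  input=r u p s p u $  — expand <N> ::= <D> <D> s
step 3: stack=$ u p s <D> <D>  input=r u p s p u $  — expand <D> ::= r
step 4: stack=$ u p s <D> r  input=r u p s p u $  — match r
step 5: stack=$ u p s <D>  input=u p s p u $  — expand <D> ::= u p
step 6: stack=$ u p s p u  input=u p s p u $  — match u
step 7: stack=$ u p s p  input=p s p u $  — match p
step 8: stack=$ u p s  input=s p u $  — match s
step 9: stack=$ u p  input=p u $  — match p
step 10: stack=$ u  input=u $  — match u
Accept reached after 10 steps.

10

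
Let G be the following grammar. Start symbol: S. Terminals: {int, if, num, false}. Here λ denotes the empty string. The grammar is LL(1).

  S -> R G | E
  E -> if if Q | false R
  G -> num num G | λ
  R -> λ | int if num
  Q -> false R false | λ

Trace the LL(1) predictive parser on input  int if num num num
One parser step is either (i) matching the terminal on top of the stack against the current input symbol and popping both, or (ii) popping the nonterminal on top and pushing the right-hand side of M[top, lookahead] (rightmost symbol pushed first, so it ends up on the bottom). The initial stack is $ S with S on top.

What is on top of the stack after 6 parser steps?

num

step 1: stack=$ S  input=int if num num num $  — expand S -> R G
step 2: stack=$ G R  input=int if num num num $  — expand R -> int if num
step 3: stack=$ G num if int  input=int if num num num $  — match int
step 4: stack=$ G num if  input=if num num num $  — match if
step 5: stack=$ G num  input=num num num $  — match num
step 6: stack=$ G  input=num num $  — expand G -> num num G
Stack after step 6: $ G num num (top = num).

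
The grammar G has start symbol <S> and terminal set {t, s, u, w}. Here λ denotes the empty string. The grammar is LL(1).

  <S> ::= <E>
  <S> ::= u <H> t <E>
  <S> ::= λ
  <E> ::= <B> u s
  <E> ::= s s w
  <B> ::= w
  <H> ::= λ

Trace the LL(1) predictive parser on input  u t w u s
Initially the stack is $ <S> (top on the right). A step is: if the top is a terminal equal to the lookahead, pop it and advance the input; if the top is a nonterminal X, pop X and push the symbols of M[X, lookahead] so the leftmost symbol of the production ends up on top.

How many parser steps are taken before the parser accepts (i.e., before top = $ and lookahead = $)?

9

step 1: stack=$ <S>  input=u t w u s $  — expand <S> ::= u <H> t <E>
step 2: stack=$ <E> t <H> u  input=u t w u s $  — match u
step 3: stack=$ <E> t <H>  input=t w u s $  — expand <H> ::= λ
step 4: stack=$ <E> t  input=t w u s $  — match t
step 5: stack=$ <E>  input=w u s $  — expand <E> ::= <B> u s
step 6: stack=$ s u <B>  input=w u s $  — expand <B> ::= w
step 7: stack=$ s u w  input=w u s $  — match w
step 8: stack=$ s u  input=u s $  — match u
step 9: stack=$ s  input=s $  — match s
Accept reached after 9 steps.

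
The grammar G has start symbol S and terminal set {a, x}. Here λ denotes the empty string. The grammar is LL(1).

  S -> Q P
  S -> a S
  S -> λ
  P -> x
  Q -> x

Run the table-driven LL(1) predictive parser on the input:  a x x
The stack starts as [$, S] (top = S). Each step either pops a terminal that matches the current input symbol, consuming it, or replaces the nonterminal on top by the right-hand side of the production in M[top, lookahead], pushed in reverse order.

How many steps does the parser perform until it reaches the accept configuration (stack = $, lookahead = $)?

7

     Stack  Input    Action
  1  $ S    a x x $  expand S -> a S
  2  $ S a  a x x $  match a
  3  $ S    x x $    expand S -> Q P
  4  $ P Q  x x $    expand Q -> x
  5  $ P x  x x $    match x
  6  $ P    x $      expand P -> x
  7  $ x    x $      match x
Accept reached after 7 steps.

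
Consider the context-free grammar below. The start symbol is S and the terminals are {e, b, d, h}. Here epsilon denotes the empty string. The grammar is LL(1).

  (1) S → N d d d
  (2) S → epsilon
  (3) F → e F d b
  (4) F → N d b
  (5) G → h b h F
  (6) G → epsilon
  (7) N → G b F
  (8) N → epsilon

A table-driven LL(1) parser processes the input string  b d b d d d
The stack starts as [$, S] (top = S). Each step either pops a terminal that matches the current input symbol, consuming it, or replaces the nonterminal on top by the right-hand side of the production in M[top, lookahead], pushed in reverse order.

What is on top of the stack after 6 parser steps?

     Stack          Input          Action
  1  $ S            b d b d d d $  expand S → N d d d
  2  $ d d d N      b d b d d d $  expand N → G b F
  3  $ d d d F b G  b d b d d d $  expand G → epsilon
  4  $ d d d F b    b d b d d d $  match b
  5  $ d d d F      d b d d d $    expand F → N d b
  6  $ d d d b d N  d b d d d $    expand N → epsilon
Stack after step 6: $ d d d b d (top = d).

d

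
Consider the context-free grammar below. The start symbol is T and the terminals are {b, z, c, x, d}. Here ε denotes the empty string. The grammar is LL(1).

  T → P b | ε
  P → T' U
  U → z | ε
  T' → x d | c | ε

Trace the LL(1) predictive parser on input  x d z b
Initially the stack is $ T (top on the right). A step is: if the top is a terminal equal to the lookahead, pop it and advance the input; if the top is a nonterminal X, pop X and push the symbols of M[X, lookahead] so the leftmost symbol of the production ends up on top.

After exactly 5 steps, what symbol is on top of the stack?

     Stack      Input      Action
  1  $ T        x d z b $  expand T → P b
  2  $ b P      x d z b $  expand P → T' U
  3  $ b U T'   x d z b $  expand T' → x d
  4  $ b U d x  x d z b $  match x
  5  $ b U d    d z b $    match d
Stack after step 5: $ b U (top = U).

U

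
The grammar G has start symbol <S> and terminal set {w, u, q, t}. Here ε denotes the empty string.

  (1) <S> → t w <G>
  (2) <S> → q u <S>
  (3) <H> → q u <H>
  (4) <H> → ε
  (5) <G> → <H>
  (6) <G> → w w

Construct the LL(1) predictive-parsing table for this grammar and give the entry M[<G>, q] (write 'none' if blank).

<G> → <H>

FIRST(<S>) = {q, t}
FIRST(<H>) = {ε, q}
FIRST(<G>) = {ε, q, w}  (via <H>)
FOLLOW(<S>) includes $ since <S> is the start symbol.
FOLLOW(<S>): in <S>→q u <S>, the suffix after <S> is empty (adds nothing new). Thus FOLLOW(<S>) = {$}.
FOLLOW(<G>): in <S>→t w <G>, the suffix after <G> is empty, so FOLLOW(<G>) ⊇ FOLLOW(<S>) = {$}. Thus FOLLOW(<G>) = {$}.
For <G> → <H>: FIRST(<H>) = {ε, q}, so it goes in M[<G>, t] for t ∈ {q}; since ε ∈ FIRST, also for every t ∈ FOLLOW(<G>) = {$}.
For <G> → w w: FIRST(w w) = {w}, so it goes in M[<G>, t] for t ∈ {w}.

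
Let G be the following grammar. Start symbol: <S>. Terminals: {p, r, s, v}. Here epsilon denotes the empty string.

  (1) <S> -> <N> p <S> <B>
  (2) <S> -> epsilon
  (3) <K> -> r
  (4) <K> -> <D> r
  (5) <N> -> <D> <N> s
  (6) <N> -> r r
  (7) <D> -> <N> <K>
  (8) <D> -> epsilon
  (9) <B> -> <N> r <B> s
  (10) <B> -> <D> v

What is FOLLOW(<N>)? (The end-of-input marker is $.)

FIRST(<S>): from <S>-><N> p <S> <B> we get {r}; from <S>->epsilon we get {epsilon}. So FIRST(<S>) = {epsilon, r}.
FIRST(<K>): from <K>->r we get {r}; from <K>-><D> r we get {r}. So FIRST(<K>) = {r}.
FIRST(<N>): from <N>-><D> <N> s we get {r}; from <N>->r r we get {r}. So FIRST(<N>) = {r}.
FIRST(<D>): from <D>-><N> <K> we get {r}; from <D>->epsilon we get {epsilon}. So FIRST(<D>) = {epsilon, r}.
FIRST(<B>): from <B>-><N> r <B> s we get {r}; from <B>-><D> v we get {r, v}. So FIRST(<B>) = {r, v}.
FOLLOW(<S>) includes $ since <S> is the start symbol.
FOLLOW(<S>): in <S>-><N> p <S> <B>, <S> is followed by <B> with FIRST {r, v}. Thus FOLLOW(<S>) = {$, r, v}.
FOLLOW(<N>): in <S>-><N> p <S> <B>, <N> is followed by p <S> <B> with FIRST {p}; in <N>-><D> <N> s, <N> is followed by s with FIRST {s}; in <D>-><N> <K>, <N> is followed by <K> with FIRST {r}; in <B>-><N> r <B> s, <N> is followed by r <B> s with FIRST {r}. Thus FOLLOW(<N>) = {p, r, s}.
FOLLOW(<D>): in <K>-><D> r, <D> is followed by r with FIRST {r}; in <N>-><D> <N> s, <D> is followed by <N> s with FIRST {r}; in <B>-><D> v, <D> is followed by v with FIRST {v}. Thus FOLLOW(<D>) = {r, v}.
FOLLOW(<K>): in <D>-><N> <K>, the suffix after <K> is empty, so FOLLOW(<K>) ⊇ FOLLOW(<D>) = {r, v}. Thus FOLLOW(<K>) = {r, v}.
FOLLOW(<B>): in <S>-><N> p <S> <B>, the suffix after <B> is empty, so FOLLOW(<B>) ⊇ FOLLOW(<S>) = {$, r, v}; in <B>-><N> r <B> s, <B> is followed by s with FIRST {s}. Thus FOLLOW(<B>) = {$, r, s, v}.

{p, r, s}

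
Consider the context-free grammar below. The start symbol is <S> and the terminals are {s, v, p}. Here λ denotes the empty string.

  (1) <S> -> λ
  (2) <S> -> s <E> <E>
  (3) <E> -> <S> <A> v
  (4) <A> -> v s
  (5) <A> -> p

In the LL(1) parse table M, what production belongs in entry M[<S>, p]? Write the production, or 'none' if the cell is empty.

<S> -> λ

FIRST(<S>): from <S>->λ we get {λ}; from <S>->s <E> <E> we get {s}. So FIRST(<S>) = {λ, s}.
FIRST(<A>): from <A>->v s we get {v}; from <A>->p we get {p}. So FIRST(<A>) = {p, v}.
FIRST(<E>): from <E>-><S> <A> v we get {p, s, v}. So FIRST(<E>) = {p, s, v}.
FOLLOW(<S>) includes $ since <S> is the start symbol.
FOLLOW(<S>): in <E>-><S> <A> v, <S> is followed by <A> v with FIRST {p, v}. Thus FOLLOW(<S>) = {$, p, v}.
For <S> -> λ: FIRST(λ) = {λ}, so it goes in M[<S>, t] for t ∈ {}; since λ ∈ FIRST, also for every t ∈ FOLLOW(<S>) = {$, p, v}.
For <S> -> s <E> <E>: FIRST(s <E> <E>) = {s}, so it goes in M[<S>, t] for t ∈ {s}.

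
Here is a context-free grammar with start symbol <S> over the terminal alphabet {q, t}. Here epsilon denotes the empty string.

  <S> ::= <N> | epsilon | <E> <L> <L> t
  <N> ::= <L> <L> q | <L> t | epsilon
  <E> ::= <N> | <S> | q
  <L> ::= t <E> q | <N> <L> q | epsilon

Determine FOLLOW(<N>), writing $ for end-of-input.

{$, q, t}

FIRST(<S>): from <S>::=<N> we get {epsilon, q, t}; from <S>::=epsilon we get {epsilon}; from <S>::=<E> <L> <L> t we get {q, t}. So FIRST(<S>) = {epsilon, q, t}.
FIRST(<N>): from <N>::=<L> <L> q we get {q, t}; from <N>::=<L> t we get {q, t}; from <N>::=epsilon we get {epsilon}. So FIRST(<N>) = {epsilon, q, t}.
FIRST(<E>): from <E>::=<N> we get {epsilon, q, t}; from <E>::=<S> we get {epsilon, q, t}; from <E>::=q we get {q}. So FIRST(<E>) = {epsilon, q, t}.
FIRST(<L>): from <L>::=t <E> q we get {t}; from <L>::=<N> <L> q we get {q, t}; from <L>::=epsilon we get {epsilon}. So FIRST(<L>) = {epsilon, q, t}.
FOLLOW(<S>) includes $ since <S> is the start symbol.
FOLLOW(<E>): in <S>::=<E> <L> <L> t, <E> is followed by <L> <L> t with FIRST {q, t}; in <L>::=t <E> q, <E> is followed by q with FIRST {q}. Thus FOLLOW(<E>) = {q, t}.
FOLLOW(<S>): in <E>::=<S>, the suffix after <S> is empty, so FOLLOW(<S>) ⊇ FOLLOW(<E>) = {q, t}. Thus FOLLOW(<S>) = {$, q, t}.
FOLLOW(<N>): in <S>::=<N>, the suffix after <N> is empty, so FOLLOW(<N>) ⊇ FOLLOW(<S>) = {$, q, t}; in <E>::=<N>, the suffix after <N> is empty, so FOLLOW(<N>) ⊇ FOLLOW(<E>) = {q, t}; in <L>::=<N> <L> q, <N> is followed by <L> q with FIRST {q, t}. Thus FOLLOW(<N>) = {$, q, t}.
FOLLOW(<L>): in <S>::=<E> <L> <L> t (occurrence 1), <L> is followed by <L> t with FIRST {q, t}; in <S>::=<E> <L> <L> t (occurrence 2), <L> is followed by t with FIRST {t}; in <N>::=<L> <L> q (occurrence 1), <L> is followed by <L> q with FIRST {q, t}; in <N>::=<L> <L> q (occurrence 2), <L> is followed by q with FIRST {q}; in <N>::=<L> t, <L> is followed by t with FIRST {t}; in <L>::=<N> <L> q, <L> is followed by q with FIRST {q}. Thus FOLLOW(<L>) = {q, t}.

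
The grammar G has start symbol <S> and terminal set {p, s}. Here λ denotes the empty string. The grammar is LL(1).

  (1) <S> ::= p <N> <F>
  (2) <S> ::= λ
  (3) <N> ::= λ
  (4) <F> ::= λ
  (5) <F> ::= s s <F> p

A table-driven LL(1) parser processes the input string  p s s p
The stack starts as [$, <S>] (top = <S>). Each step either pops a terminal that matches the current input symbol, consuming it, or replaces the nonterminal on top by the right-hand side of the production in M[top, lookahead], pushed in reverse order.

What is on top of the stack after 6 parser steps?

<F>

step 1: stack=$ <S>  input=p s s p $  — expand <S> ::= p <N> <F>
step 2: stack=$ <F> <N> p  input=p s s p $  — match p
step 3: stack=$ <F> <N>  input=s s p $  — expand <N> ::= λ
step 4: stack=$ <F>  input=s s p $  — expand <F> ::= s s <F> p
step 5: stack=$ p <F> s s  input=s s p $  — match s
step 6: stack=$ p <F> s  input=s p $  — match s
Stack after step 6: $ p <F> (top = <F>).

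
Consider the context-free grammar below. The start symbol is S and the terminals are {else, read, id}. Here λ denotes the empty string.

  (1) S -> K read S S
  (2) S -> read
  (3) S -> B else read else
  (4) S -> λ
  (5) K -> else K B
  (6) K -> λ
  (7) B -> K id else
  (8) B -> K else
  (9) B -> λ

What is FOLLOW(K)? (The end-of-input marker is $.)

FIRST(K) = {λ, else}
FIRST(B) = {λ, else, id}  (via K id else, K else)
FIRST(S) = {λ, else, id, read}  (via K read S S, B else read else)
FOLLOW(S) includes $ since S is the start symbol.
FOLLOW(S): in S->K read S S (occurrence 1), S is followed by S with FIRST {λ, else, id, read}; in S->K read S S (occurrence 1), the suffix after S is nullable (adds nothing new); in S->K read S S (occurrence 2), the suffix after S is empty (adds nothing new). Thus FOLLOW(S) = {$, else, id, read}.
FOLLOW(K): in S->K read S S, K is followed by read S S with FIRST {read}; in K->else K B, K is followed by B with FIRST {λ, else, id}; in K->else K B, the suffix after K is nullable (adds nothing new); in B->K id else, K is followed by id else with FIRST {id}; in B->K else, K is followed by else with FIRST {else}. Thus FOLLOW(K) = {else, id, read}.
FOLLOW(B): in S->B else read else, B is followed by else read else with FIRST {else}; in K->else K B, the suffix after B is empty, so FOLLOW(B) ⊇ FOLLOW(K) = {else, id, read}. Thus FOLLOW(B) = {else, id, read}.

{else, id, read}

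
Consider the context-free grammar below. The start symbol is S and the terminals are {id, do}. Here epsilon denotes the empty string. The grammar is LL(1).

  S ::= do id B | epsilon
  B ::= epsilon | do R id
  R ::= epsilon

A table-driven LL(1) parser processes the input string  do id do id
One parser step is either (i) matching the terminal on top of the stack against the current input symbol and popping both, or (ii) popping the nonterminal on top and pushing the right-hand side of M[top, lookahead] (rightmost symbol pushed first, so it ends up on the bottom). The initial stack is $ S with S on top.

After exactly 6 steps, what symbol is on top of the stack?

id

step 1: stack=$ S  input=do id do id $  — expand S ::= do id B
step 2: stack=$ B id do  input=do id do id $  — match do
step 3: stack=$ B id  input=id do id $  — match id
step 4: stack=$ B  input=do id $  — expand B ::= do R id
step 5: stack=$ id R do  input=do id $  — match do
step 6: stack=$ id R  input=id $  — expand R ::= epsilon
Stack after step 6: $ id (top = id).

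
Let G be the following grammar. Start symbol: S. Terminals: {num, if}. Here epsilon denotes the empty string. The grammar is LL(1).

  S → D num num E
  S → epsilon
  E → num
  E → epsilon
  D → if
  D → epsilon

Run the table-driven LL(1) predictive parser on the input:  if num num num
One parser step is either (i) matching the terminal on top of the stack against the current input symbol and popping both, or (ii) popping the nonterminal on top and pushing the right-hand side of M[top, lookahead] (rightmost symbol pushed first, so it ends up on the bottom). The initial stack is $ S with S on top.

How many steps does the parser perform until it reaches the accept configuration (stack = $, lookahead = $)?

     Stack           Input             Action
  1  $ S             if num num num $  expand S → D num num E
  2  $ E num num D   if num num num $  expand D → if
  3  $ E num num if  if num num num $  match if
  4  $ E num num     num num num $     match num
  5  $ E num         num num $         match num
  6  $ E             num $             expand E → num
  7  $ num           num $             match num
Accept reached after 7 steps.

7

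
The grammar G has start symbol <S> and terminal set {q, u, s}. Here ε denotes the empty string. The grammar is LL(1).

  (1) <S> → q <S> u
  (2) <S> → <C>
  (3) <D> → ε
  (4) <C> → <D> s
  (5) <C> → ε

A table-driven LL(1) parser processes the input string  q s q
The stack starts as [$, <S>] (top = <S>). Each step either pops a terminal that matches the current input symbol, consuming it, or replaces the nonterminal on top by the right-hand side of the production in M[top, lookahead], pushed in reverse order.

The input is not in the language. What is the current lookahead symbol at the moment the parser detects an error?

     Stack      Input    Action
  1  $ <S>      q s q $  expand <S> → q <S> u
  2  $ u <S> q  q s q $  match q
  3  $ u <S>    s q $    expand <S> → <C>
  4  $ u <C>    s q $    expand <C> → <D> s
  5  $ u s <D>  s q $    expand <D> → ε
  6  $ u s      s q $    match s
  7  $ u        q $      error: top is terminal u but lookahead is q

q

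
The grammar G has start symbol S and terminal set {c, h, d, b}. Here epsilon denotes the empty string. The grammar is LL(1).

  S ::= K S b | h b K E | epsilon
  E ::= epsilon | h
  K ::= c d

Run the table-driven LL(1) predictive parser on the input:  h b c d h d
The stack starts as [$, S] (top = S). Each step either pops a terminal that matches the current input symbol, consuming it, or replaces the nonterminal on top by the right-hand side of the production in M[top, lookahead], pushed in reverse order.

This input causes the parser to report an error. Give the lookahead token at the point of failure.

d

step 1: stack=$ S  input=h b c d h d $  — expand S ::= h b K E
step 2: stack=$ E K b h  input=h b c d h d $  — match h
step 3: stack=$ E K b  input=b c d h d $  — match b
step 4: stack=$ E K  input=c d h d $  — expand K ::= c d
step 5: stack=$ E d c  input=c d h d $  — match c
step 6: stack=$ E d  input=d h d $  — match d
step 7: stack=$ E  input=h d $  — expand E ::= h
step 8: stack=$ h  input=h d $  — match h
step 9: stack=$  input=d $  — error: stack empty but input remains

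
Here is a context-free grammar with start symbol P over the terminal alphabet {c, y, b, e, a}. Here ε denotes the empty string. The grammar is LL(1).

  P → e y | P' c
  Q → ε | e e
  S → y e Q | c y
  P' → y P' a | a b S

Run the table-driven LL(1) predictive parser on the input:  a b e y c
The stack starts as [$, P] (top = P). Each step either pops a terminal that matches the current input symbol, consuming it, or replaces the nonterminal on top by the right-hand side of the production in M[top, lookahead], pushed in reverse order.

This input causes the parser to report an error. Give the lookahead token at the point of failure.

     Stack      Input        Action
  1  $ P        a b e y c $  expand P → P' c
  2  $ c P'     a b e y c $  expand P' → a b S
  3  $ c S b a  a b e y c $  match a
  4  $ c S b    b e y c $    match b
  5  $ c S      e y c $      error: M[S, e] is empty

e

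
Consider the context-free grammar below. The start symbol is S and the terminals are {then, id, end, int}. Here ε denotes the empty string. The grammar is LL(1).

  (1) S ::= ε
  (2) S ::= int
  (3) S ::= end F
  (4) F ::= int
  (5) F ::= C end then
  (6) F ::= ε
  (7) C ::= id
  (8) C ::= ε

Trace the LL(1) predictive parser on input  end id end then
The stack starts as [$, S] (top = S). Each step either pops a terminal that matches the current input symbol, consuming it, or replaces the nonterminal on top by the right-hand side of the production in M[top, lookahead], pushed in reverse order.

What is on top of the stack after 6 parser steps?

step 1: stack=$ S  input=end id end then $  — expand S ::= end F
step 2: stack=$ F end  input=end id end then $  — match end
step 3: stack=$ F  input=id end then $  — expand F ::= C end then
step 4: stack=$ then end C  input=id end then $  — expand C ::= id
step 5: stack=$ then end id  input=id end then $  — match id
step 6: stack=$ then end  input=end then $  — match end
Stack after step 6: $ then (top = then).

then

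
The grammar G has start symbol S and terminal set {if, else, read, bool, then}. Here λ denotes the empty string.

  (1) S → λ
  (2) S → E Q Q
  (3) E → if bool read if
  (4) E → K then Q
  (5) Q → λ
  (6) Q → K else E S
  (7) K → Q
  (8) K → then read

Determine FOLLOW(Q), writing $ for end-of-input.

FIRST(S) = {λ, else, if, then}  (via E Q Q)
FIRST(E) = {else, if, then}  (via K then Q)
FIRST(Q) = {λ, else, then}  (via K else E S)
FIRST(K) = {λ, else, then}  (via Q)
FOLLOW(S) includes $ since S is the start symbol.
FOLLOW(K): in E→K then Q, K is followed by then Q with FIRST {then}; in Q→K else E S, K is followed by else E S with FIRST {else}. Thus FOLLOW(K) = {else, then}.
FOLLOW(S): in Q→K else E S, the suffix after S is empty, so FOLLOW(S) ⊇ FOLLOW(Q) = {$, else, if, then}. Thus FOLLOW(S) = {$, else, if, then}.
FOLLOW(E): in S→E Q Q, E is followed by Q Q with FIRST {λ, else, then}; in S→E Q Q, the suffix after E is nullable, so FOLLOW(E) ⊇ FOLLOW(S) = {$, else, if, then}; in Q→K else E S, E is followed by S with FIRST {λ, else, if, then}; in Q→K else E S, the suffix after E is nullable, so FOLLOW(E) ⊇ FOLLOW(Q) = {$, else, if, then}. Thus FOLLOW(E) = {$, else, if, then}.
FOLLOW(Q): in S→E Q Q (occurrence 1), Q is followed by Q with FIRST {λ, else, then}; in S→E Q Q (occurrence 1), the suffix after Q is nullable, so FOLLOW(Q) ⊇ FOLLOW(S) = {$, else, if, then}; in S→E Q Q (occurrence 2), the suffix after Q is empty, so FOLLOW(Q) ⊇ FOLLOW(S) = {$, else, if, then}; in E→K then Q, the suffix after Q is empty, so FOLLOW(Q) ⊇ FOLLOW(E) = {$, else, if, then}; in K→Q, the suffix after Q is empty, so FOLLOW(Q) ⊇ FOLLOW(K) = {else, then}. Thus FOLLOW(Q) = {$, else, if, then}.

{$, else, if, then}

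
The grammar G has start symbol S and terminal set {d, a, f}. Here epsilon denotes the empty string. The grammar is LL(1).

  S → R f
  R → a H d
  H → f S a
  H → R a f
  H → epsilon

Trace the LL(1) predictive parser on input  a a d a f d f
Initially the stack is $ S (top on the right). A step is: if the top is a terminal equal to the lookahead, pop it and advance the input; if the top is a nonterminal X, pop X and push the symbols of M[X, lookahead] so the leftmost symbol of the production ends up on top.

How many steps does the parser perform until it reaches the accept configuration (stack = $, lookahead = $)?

      Stack            Input            Action
   1  $ S              a a d a f d f $  expand S → R f
   2  $ f R            a a d a f d f $  expand R → a H d
   3  $ f d H a        a a d a f d f $  match a
   4  $ f d H          a d a f d f $    expand H → R a f
   5  $ f d f a R      a d a f d f $    expand R → a H d
   6  $ f d f a d H a  a d a f d f $    match a
   7  $ f d f a d H    d a f d f $      expand H → epsilon
   8  $ f d f a d      d a f d f $      match d
   9  $ f d f a        a f d f $        match a
  10  $ f d f          f d f $          match f
  11  $ f d            d f $            match d
  12  $ f              f $              match f
Accept reached after 12 steps.

12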